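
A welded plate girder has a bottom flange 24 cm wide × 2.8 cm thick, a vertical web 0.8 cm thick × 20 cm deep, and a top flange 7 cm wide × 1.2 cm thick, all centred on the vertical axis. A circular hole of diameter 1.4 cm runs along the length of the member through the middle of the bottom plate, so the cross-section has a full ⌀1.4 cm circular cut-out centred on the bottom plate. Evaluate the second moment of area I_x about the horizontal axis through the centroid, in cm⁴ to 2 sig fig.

Split into non-overlapping primitives; take the origin at the lower-left of the bounding box.
Bottom plate: 24 × 2.8, A = 67.2 cm², y = 1.4 cm, Ī = 43.9 cm⁴.
Web plate: 0.8 × 20, A = 16 cm², y = 12.8 cm, Ī = 533.3 cm⁴.
Top plate: 7 × 1.2, A = 8.4 cm², y = 23.4 cm, Ī = 1.008 cm⁴.
Hole (subtracted): ⌀1.4, A = 1.539 cm², y = 1.4 cm, Ī = 0.1886 cm⁴.
Centroid: ȳ = ΣA·y / ΣA = 5.477 cm.
Transfer each piece to the horizontal axis through the centroid using Ī + A·d² with d = y − 5.477:
  bottom plate: d = -4.077 cm → contributes +1 161 cm⁴
  web plate: d = 7.323 cm → contributes +1 391 cm⁴
  top plate: d = 17.92 cm → contributes +2 699 cm⁴
  hole: d = -4.077 cm → contributes −25.78 cm⁴
Total I = 5 226 cm⁴.

I_x ≈ 5200 cm⁴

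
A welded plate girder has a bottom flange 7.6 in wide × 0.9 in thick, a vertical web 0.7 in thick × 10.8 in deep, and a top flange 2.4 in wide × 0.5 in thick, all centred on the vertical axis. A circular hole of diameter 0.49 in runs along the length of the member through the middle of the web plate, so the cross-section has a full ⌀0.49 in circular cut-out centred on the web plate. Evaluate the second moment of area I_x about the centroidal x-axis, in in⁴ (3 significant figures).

Split into non-overlapping primitives; take the origin at the lower-left of the bounding box.
Bottom plate: 7.6 × 0.9, A = 6.84 in², y = 0.45 in, Ī = 0.4617 in⁴.
Web plate: 0.7 × 10.8, A = 7.56 in², y = 6.3 in, Ī = 73.483 in⁴.
Top plate: 2.4 × 0.5, A = 1.2 in², y = 11.95 in, Ī = 0.025 in⁴.
Hole (subtracted): ⌀0.49, A = 0.18857 in², y = 6.3 in, Ī = 0.0028298 in⁴.
Centroid: ȳ = ΣA·y / ΣA = 4.1435 in.
Transfer each piece to the centroidal x-axis using Ī + A·d² with d = y − 4.1435:
  bottom plate: d = -3.6935 in → contributes +93.775 in⁴
  web plate: d = 2.1565 in → contributes +108.64 in⁴
  top plate: d = 7.8065 in → contributes +73.154 in⁴
  hole: d = 2.1565 in → contributes −0.87975 in⁴
Total I = 274.69 in⁴.

I_x ≈ 275 in⁴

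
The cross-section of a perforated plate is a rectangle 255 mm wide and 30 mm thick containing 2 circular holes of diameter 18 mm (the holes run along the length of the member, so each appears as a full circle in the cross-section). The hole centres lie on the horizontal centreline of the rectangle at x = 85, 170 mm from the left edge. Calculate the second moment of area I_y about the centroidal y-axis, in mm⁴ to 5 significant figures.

I_y ≈ 4.0524 × 10⁷ mm⁴

Break the section into simple shapes (no overlaps), measuring from the bottom-left corner of the bounding box.
Plate: 255 × 30, A = 7 650 mm², x = 127.5 mm, Ī = 41 453 438 mm⁴.
Hole 1 (subtracted): ⌀18, A = 254.469 mm², x = 85 mm, Ī = 5152.997 mm⁴.
Hole 2 (subtracted): ⌀18, A = 254.469 mm², x = 170 mm, Ī = 5152.997 mm⁴.
By symmetry the centroid is at mid-width, x̄ = 127.5 mm.
Transfer each piece to the centroidal y-axis using Ī + A·d² with d = x − 127.5:
  plate: d = 0 mm → contributes +41 453 438 mm⁴
  hole 1: d = -42.5 mm → contributes −464787.6 mm⁴
  hole 2: d = 42.5 mm → contributes −464787.6 mm⁴
Total I = 40 523 862 mm⁴.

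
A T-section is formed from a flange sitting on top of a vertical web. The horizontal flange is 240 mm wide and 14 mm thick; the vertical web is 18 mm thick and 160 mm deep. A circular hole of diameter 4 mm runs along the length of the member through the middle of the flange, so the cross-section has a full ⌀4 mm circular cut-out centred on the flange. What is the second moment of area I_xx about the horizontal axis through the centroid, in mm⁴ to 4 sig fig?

I_xx ≈ 1.792 × 10⁷ mm⁴

Break the section into simple shapes (no overlaps), measuring from the bottom-left corner of the bounding box.
Flange: 240 × 14, A = 3 360 mm², y = 167 mm, Ī = 54 880 mm⁴.
Web: 18 × 160, A = 2 880 mm², y = 80 mm, Ī = 6 144 000 mm⁴.
Hole (subtracted): ⌀4, A = 12.5664 mm², y = 167 mm, Ī = 12.5664 mm⁴.
Centroid: ȳ = ΣA·y / ΣA = 126.765 mm.
Transfer each piece to the horizontal axis through the centroid using Ī + A·d² with d = y − 126.765:
  flange: d = 40.2349 mm → contributes +5 494 199 mm⁴
  web: d = -46.7651 mm → contributes +12 442 494 mm⁴
  hole: d = 40.2349 mm → contributes −20355.6 mm⁴
Total I = 17 916 338 mm⁴.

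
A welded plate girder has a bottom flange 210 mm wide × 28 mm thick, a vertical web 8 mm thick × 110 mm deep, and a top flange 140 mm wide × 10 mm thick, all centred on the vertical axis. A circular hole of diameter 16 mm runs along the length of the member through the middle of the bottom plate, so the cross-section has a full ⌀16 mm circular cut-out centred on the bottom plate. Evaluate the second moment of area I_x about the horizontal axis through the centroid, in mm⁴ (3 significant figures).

Treat the section as a set of non-overlapping primitives; coordinates are from the bounding-box lower-left.
Bottom plate: 210 × 28, A = 5 880 mm², y = 14 mm, Ī = 384 160 mm⁴.
Web plate: 8 × 110, A = 880 mm², y = 83 mm, Ī = 887 333 mm⁴.
Top plate: 140 × 10, A = 1 400 mm², y = 143 mm, Ī = 11 667 mm⁴.
Hole (subtracted): ⌀16, A = 201.06 mm², y = 14 mm, Ī = 3 217 mm⁴.
Centroid: ȳ = ΣA·y / ΣA = 44.321 mm.
Transfer each piece to the horizontal axis through the centroid using Ī + A·d² with d = y − 44.321:
  bottom plate: d = -30.321 mm → contributes +5 789 882 mm⁴
  web plate: d = 38.679 mm → contributes +2 203 896 mm⁴
  top plate: d = 98.679 mm → contributes +13 644 333 mm⁴
  hole: d = -30.321 mm → contributes −188 061 mm⁴
Total I = 21 450 049 mm⁴.

I_x ≈ 2.15 × 10⁷ mm⁴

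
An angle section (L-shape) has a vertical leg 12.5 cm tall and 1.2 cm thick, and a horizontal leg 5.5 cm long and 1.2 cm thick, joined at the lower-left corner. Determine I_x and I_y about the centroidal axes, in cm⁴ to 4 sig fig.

Break the section into simple shapes (no overlaps), measuring from the bottom-left corner of the bounding box.
Vertical leg: 1.2 × 12.5, A = 15 cm², y = 6.25 cm, Ī = 195.313 cm⁴.
Horizontal leg (remainder): 4.3 × 1.2, A = 5.16 cm², y = 0.6 cm, Ī = 0.6192 cm⁴.
Centroid: ȳ = ΣA·y / ΣA = 4.80387 cm.
Transfer each piece to the centroidal x-axis using Ī + A·d² with d = y − 4.80387:
  vertical leg: d = 1.44613 cm → contributes +226.682 cm⁴
  horizontal leg (remainder): d = -4.20387 cm → contributes +91.8094 cm⁴
Total I = 318.491 cm⁴.
For the y-axis: x̄ = 1.30387 cm.
Repeating about the centroidal y-axis gives I_y = 38.7853 cm⁴.

I_x ≈ 318.5 cm⁴, I_y ≈ 38.79 cm⁴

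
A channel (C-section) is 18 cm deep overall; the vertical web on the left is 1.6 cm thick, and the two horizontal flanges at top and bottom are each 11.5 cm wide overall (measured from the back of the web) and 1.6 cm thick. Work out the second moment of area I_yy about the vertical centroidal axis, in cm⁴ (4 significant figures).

I_yy ≈ 763.7 cm⁴

Split into non-overlapping primitives; take the origin at the lower-left of the bounding box.
Web: 1.6 × 18, A = 28.8 cm², x = 0.8 cm, Ī = 6.144 cm⁴.
Top flange (beyond web): 9.9 × 1.6, A = 15.84 cm², x = 6.55 cm, Ī = 129.373 cm⁴.
Bottom flange (beyond web): 9.9 × 1.6, A = 15.84 cm², x = 6.55 cm, Ī = 129.373 cm⁴.
Centroid: x̄ = ΣA·x / ΣA = 3.8119 cm.
Transfer each piece to the vertical centroidal axis using Ī + A·d² with d = x − 3.8119:
  web: d = -3.0119 cm → contributes +267.405 cm⁴
  top flange (beyond web): d = 2.7381 cm → contributes +248.128 cm⁴
  bottom flange (beyond web): d = 2.7381 cm → contributes +248.128 cm⁴
Total I = 763.662 cm⁴.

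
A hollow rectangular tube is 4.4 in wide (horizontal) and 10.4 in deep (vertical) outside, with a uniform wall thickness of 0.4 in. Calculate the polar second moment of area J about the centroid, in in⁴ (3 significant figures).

J ≈ 184 in⁴

Break the section into simple shapes (no overlaps), measuring from the bottom-left corner of the bounding box.
Outer rectangle: 4.4 × 10.4, A = 45.76 in², y = 5.2 in, Ī = 412.45 in⁴.
Inner void (subtracted): 3.6 × 9.6, A = 34.56 in², y = 5.2 in, Ī = 265.42 in⁴.
By symmetry the centroid is at mid-height, ȳ = 5.2 in.
All pieces are centred on the centroidal x-axis, so I = ΣĪ (holes subtracted) = 147.03 in⁴.
Repeating about the centroidal y-axis gives I_y = 36.501 in⁴.
Polar second moment: J = I_x + I_y = 183.53 in⁴.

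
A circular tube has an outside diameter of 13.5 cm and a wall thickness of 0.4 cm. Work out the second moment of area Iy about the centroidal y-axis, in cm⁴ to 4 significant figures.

Split into non-overlapping primitives; take the origin at the lower-left of the bounding box.
Outer circle: ⌀13.5, A = 143.139 cm², x = 6.75 cm, Ī = 1630.44 cm⁴.
Bore (subtracted): ⌀12.7, A = 126.677 cm², x = 6.75 cm, Ī = 1276.98 cm⁴.
By symmetry the centroid is at mid-width, x̄ = 6.75 cm.
All pieces are centred on the centroidal y-axis, so I = ΣĪ (holes subtracted) = 353.459 cm⁴.

Iy ≈ 353.5 cm⁴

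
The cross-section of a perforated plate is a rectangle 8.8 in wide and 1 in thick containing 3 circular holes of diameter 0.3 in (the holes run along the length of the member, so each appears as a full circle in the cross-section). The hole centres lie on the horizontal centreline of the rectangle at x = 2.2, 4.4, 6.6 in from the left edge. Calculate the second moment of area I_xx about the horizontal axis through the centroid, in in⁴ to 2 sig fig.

Decompose the section into non-overlapping parts with the origin at the bottom-left of its bounding rectangle.
Plate: 8.8 × 1, A = 8.8 in², y = 0.5 in, Ī = 0.7333 in⁴.
Hole 1 (subtracted): ⌀0.3, A = 0.07069 in², y = 0.5 in, Ī = 0.0003976 in⁴.
Hole 2 (subtracted): ⌀0.3, A = 0.07069 in², y = 0.5 in, Ī = 0.0003976 in⁴.
Hole 3 (subtracted): ⌀0.3, A = 0.07069 in², y = 0.5 in, Ī = 0.0003976 in⁴.
By symmetry the centroid is at mid-height, ȳ = 0.5 in.
All pieces are centred on the horizontal axis through the centroid, so I = ΣĪ (holes subtracted) = 0.7321 in⁴.

I_xx ≈ 0.73 in⁴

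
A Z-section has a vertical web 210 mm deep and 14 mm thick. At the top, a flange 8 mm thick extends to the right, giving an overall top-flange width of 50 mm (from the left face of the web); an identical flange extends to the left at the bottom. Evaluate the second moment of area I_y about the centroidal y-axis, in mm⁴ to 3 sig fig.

Decompose the section into non-overlapping parts with the origin at the bottom-left of its bounding rectangle.
Web: 14 × 210, A = 2 940 mm², x = 43 mm, Ī = 48 020 mm⁴.
Top flange (beyond web): 36 × 8, A = 288 mm², x = 68 mm, Ī = 31 104 mm⁴.
Bottom flange (beyond web): 36 × 8, A = 288 mm², x = 18 mm, Ī = 31 104 mm⁴.
Centroid: x̄ = ΣA·x / ΣA = 43 mm.
Transfer each piece to the centroidal y-axis using Ī + A·d² with d = x − 43:
  web: d = 0 mm → contributes +48 020 mm⁴
  top flange (beyond web): d = 25 mm → contributes +211 104 mm⁴
  bottom flange (beyond web): d = -25 mm → contributes +211 104 mm⁴
Total I = 470 228 mm⁴.

I_y ≈ 4.70 × 10⁵ mm⁴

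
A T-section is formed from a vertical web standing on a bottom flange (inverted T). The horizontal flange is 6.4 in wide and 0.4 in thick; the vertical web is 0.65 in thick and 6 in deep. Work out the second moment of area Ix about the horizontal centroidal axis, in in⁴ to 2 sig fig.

Split into non-overlapping primitives; take the origin at the lower-left of the bounding box.
Flange: 6.4 × 0.4, A = 2.56 in², y = 0.2 in, Ī = 0.03413 in⁴.
Web: 0.65 × 6, A = 3.9 in², y = 3.4 in, Ī = 11.7 in⁴.
Centroid: ȳ = ΣA·y / ΣA = 2.132 in.
Transfer each piece to the horizontal centroidal axis using Ī + A·d² with d = y − 2.132:
  flange: d = -1.932 in → contributes +9.589 in⁴
  web: d = 1.268 in → contributes +17.97 in⁴
Total I = 27.56 in⁴.

Ix ≈ 28 in⁴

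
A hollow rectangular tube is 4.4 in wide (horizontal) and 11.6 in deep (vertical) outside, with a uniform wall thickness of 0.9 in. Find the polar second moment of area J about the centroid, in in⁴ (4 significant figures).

Decompose the section into non-overlapping parts with the origin at the bottom-left of its bounding rectangle.
Outer rectangle: 4.4 × 11.6, A = 51.04 in², y = 5.8 in, Ī = 572.329 in⁴.
Inner void (subtracted): 2.6 × 9.8, A = 25.48 in², y = 5.8 in, Ī = 203.925 in⁴.
By symmetry the centroid is at mid-height, ȳ = 5.8 in.
All pieces are centred on the centroidal x-axis, so I = ΣĪ (holes subtracted) = 368.404 in⁴.
Repeating about the centroidal y-axis gives I_y = 67.9908 in⁴.
Polar second moment: J = I_x + I_y = 436.394 in⁴.

J ≈ 436.4 in⁴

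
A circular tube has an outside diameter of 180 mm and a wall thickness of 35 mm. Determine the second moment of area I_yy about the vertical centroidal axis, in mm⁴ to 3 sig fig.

I_yy ≈ 4.43 × 10⁷ mm⁴

Break the section into simple shapes (no overlaps), measuring from the bottom-left corner of the bounding box.
Outer circle: ⌀180, A = 25 447 mm², x = 90 mm, Ī = 51 529 974 mm⁴.
Bore (subtracted): ⌀110, A = 9503.3 mm², x = 90 mm, Ī = 7 186 884 mm⁴.
By symmetry the centroid is at mid-width, x̄ = 90 mm.
All pieces are centred on the vertical centroidal axis, so I = ΣĪ (holes subtracted) = 44 343 089 mm⁴.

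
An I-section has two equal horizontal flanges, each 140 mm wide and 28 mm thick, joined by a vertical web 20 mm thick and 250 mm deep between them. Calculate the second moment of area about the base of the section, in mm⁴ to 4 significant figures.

Split into non-overlapping primitives; take the origin at the lower-left of the bounding box.
Bottom flange: 140 × 28, A = 3 920 mm², y = 14 mm, Ī = 256 107 mm⁴.
Web: 20 × 250, A = 5 000 mm², y = 153 mm, Ī = 26 041 667 mm⁴.
Top flange: 140 × 28, A = 3 920 mm², y = 292 mm, Ī = 256 107 mm⁴.
Transfer each piece to the bottom edge using Ī + A·d² with d = y − 0:
  bottom flange: d = 14 mm → contributes +1 024 427 mm⁴
  web: d = 153 mm → contributes +143 086 667 mm⁴
  top flange: d = 292 mm → contributes +334 490 987 mm⁴
Total I = 478 602 080 mm⁴.

I_base ≈ 4.786 × 10⁸ mm⁴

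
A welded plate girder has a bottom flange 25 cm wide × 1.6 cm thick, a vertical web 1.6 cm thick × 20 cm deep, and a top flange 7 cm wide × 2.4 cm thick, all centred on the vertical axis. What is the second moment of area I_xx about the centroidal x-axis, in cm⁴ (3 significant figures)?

Break the section into simple shapes (no overlaps), measuring from the bottom-left corner of the bounding box.
Bottom plate: 25 × 1.6, A = 40 cm², y = 0.8 cm, Ī = 8.5333 cm⁴.
Web plate: 1.6 × 20, A = 32 cm², y = 11.6 cm, Ī = 1066.7 cm⁴.
Top plate: 7 × 2.4, A = 16.8 cm², y = 22.8 cm, Ī = 8.064 cm⁴.
Centroid: ȳ = ΣA·y / ΣA = 8.8541 cm.
Transfer each piece to the centroidal x-axis using Ī + A·d² with d = y − 8.8541:
  bottom plate: d = -8.0541 cm → contributes +2603.2 cm⁴
  web plate: d = 2.7459 cm → contributes +1 308 cm⁴
  top plate: d = 13.946 cm → contributes +3275.5 cm⁴
Total I = 7186.7 cm⁴.

I_xx ≈ 7190 cm⁴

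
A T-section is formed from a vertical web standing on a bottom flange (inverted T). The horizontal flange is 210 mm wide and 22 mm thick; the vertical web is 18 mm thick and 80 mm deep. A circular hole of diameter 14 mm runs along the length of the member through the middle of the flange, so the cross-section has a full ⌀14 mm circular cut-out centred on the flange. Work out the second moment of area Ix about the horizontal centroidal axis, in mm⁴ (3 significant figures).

Ix ≈ 3.78 × 10⁶ mm⁴

Decompose the section into non-overlapping parts with the origin at the bottom-left of its bounding rectangle.
Flange: 210 × 22, A = 4 620 mm², y = 11 mm, Ī = 186 340 mm⁴.
Web: 18 × 80, A = 1 440 mm², y = 62 mm, Ī = 768 000 mm⁴.
Hole (subtracted): ⌀14, A = 153.94 mm², y = 11 mm, Ī = 1885.7 mm⁴.
Centroid: ȳ = ΣA·y / ΣA = 23.435 mm.
Transfer each piece to the horizontal centroidal axis using Ī + A·d² with d = y − 23.435:
  flange: d = -12.435 mm → contributes +900 690 mm⁴
  web: d = 38.565 mm → contributes +2 909 689 mm⁴
  hole: d = -12.435 mm → contributes −25 688 mm⁴
Total I = 3 784 691 mm⁴.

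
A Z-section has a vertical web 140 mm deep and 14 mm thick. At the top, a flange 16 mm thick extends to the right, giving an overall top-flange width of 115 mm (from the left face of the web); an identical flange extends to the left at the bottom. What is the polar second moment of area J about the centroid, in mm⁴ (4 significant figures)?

J ≈ 2.916 × 10⁷ mm⁴

Decompose the section into non-overlapping parts with the origin at the bottom-left of its bounding rectangle.
Web: 14 × 140, A = 1 960 mm², y = 70 mm, Ī = 3 201 333 mm⁴.
Top flange (beyond web): 101 × 16, A = 1 616 mm², y = 132 mm, Ī = 34474.7 mm⁴.
Bottom flange (beyond web): 101 × 16, A = 1 616 mm², y = 8 mm, Ī = 34474.7 mm⁴.
Centroid: ȳ = ΣA·y / ΣA = 70 mm.
Transfer each piece to the centroidal x-axis using Ī + A·d² with d = y − 70:
  web: d = 0 mm → contributes +3 201 333 mm⁴
  top flange (beyond web): d = 62 mm → contributes +6 246 379 mm⁴
  bottom flange (beyond web): d = -62 mm → contributes +6 246 379 mm⁴
Total I = 15 694 091 mm⁴.
For the y-axis: x̄ = 108 mm.
Repeating about the centroidal y-axis gives I_y = 13 465 283 mm⁴.
Polar second moment: J = I_x + I_y = 29 159 373 mm⁴.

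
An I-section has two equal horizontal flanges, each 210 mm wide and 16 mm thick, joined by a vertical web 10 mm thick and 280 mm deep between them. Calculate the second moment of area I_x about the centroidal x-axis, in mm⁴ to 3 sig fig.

I_x ≈ 1.66 × 10⁸ mm⁴

Treat the section as a set of non-overlapping primitives; coordinates are from the bounding-box lower-left.
Bottom flange: 210 × 16, A = 3 360 mm², y = 8 mm, Ī = 71 680 mm⁴.
Web: 10 × 280, A = 2 800 mm², y = 156 mm, Ī = 18 293 333 mm⁴.
Top flange: 210 × 16, A = 3 360 mm², y = 304 mm, Ī = 71 680 mm⁴.
By symmetry the centroid is at mid-height, ȳ = 156 mm.
Transfer each piece to the centroidal x-axis using Ī + A·d² with d = y − 156:
  bottom flange: d = -148 mm → contributes +73 669 120 mm⁴
  web: d = 0 mm → contributes +18 293 333 mm⁴
  top flange: d = 148 mm → contributes +73 669 120 mm⁴
Total I = 165 631 573 mm⁴.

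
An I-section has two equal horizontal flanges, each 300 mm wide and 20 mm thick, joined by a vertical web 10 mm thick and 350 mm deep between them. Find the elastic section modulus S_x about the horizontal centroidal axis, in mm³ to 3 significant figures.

Treat the section as a set of non-overlapping primitives; coordinates are from the bounding-box lower-left.
Bottom flange: 300 × 20, A = 6 000 mm², y = 10 mm, Ī = 200 000 mm⁴.
Web: 10 × 350, A = 3 500 mm², y = 195 mm, Ī = 35 729 167 mm⁴.
Top flange: 300 × 20, A = 6 000 mm², y = 380 mm, Ī = 200 000 mm⁴.
By symmetry the centroid is at mid-height, ȳ = 195 mm.
Transfer each piece to the horizontal centroidal axis using Ī + A·d² with d = y − 195:
  bottom flange: d = -185 mm → contributes +205 550 000 mm⁴
  web: d = 0 mm → contributes +35 729 167 mm⁴
  top flange: d = 185 mm → contributes +205 550 000 mm⁴
Total I = 446 829 167 mm⁴.
Extreme fibre distance c = 195 mm; S = I/c = 2 291 432 mm³.

S_x ≈ 2.29 × 10⁶ mm³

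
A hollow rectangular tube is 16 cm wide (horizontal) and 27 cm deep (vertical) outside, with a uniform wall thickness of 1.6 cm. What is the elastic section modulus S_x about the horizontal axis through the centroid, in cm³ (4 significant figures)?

S_x ≈ 878.8 cm³

Break the section into simple shapes (no overlaps), measuring from the bottom-left corner of the bounding box.
Outer rectangle: 16 × 27, A = 432 cm², y = 13.5 cm, Ī = 26 244 cm⁴.
Inner void (subtracted): 12.8 × 23.8, A = 304.64 cm², y = 13.5 cm, Ī = 14 380 cm⁴.
By symmetry the centroid is at mid-height, ȳ = 13.5 cm.
All pieces are centred on the horizontal axis through the centroid, so I = ΣĪ (holes subtracted) = 11 864 cm⁴.
Extreme fibre distance c = 13.5 cm; S = I/c = 878.813 cm³.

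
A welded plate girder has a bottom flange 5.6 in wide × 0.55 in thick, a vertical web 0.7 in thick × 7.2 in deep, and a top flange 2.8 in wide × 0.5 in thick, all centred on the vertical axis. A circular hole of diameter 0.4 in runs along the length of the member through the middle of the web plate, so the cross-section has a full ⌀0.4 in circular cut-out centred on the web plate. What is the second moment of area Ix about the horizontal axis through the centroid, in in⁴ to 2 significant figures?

Ix ≈ 84 in⁴

Break the section into simple shapes (no overlaps), measuring from the bottom-left corner of the bounding box.
Bottom plate: 5.6 × 0.55, A = 3.08 in², y = 0.275 in, Ī = 0.07764 in⁴.
Web plate: 0.7 × 7.2, A = 5.04 in², y = 4.15 in, Ī = 21.77 in⁴.
Top plate: 2.8 × 0.5, A = 1.4 in², y = 8 in, Ī = 0.02917 in⁴.
Hole (subtracted): ⌀0.4, A = 0.1257 in², y = 4.15 in, Ī = 0.001257 in⁴.
Centroid: ȳ = ΣA·y / ΣA = 3.453 in.
Transfer each piece to the horizontal axis through the centroid using Ī + A·d² with d = y − 3.453:
  bottom plate: d = -3.178 in → contributes +31.19 in⁴
  web plate: d = 0.6967 in → contributes +24.22 in⁴
  top plate: d = 4.547 in → contributes +28.97 in⁴
  hole: d = 0.6967 in → contributes −0.06225 in⁴
Total I = 84.32 in⁴.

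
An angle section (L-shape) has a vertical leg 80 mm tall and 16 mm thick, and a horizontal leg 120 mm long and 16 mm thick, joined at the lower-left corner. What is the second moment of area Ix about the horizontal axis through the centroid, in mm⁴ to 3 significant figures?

Break the section into simple shapes (no overlaps), measuring from the bottom-left corner of the bounding box.
Vertical leg: 16 × 80, A = 1 280 mm², y = 40 mm, Ī = 682 667 mm⁴.
Horizontal leg (remainder): 104 × 16, A = 1 664 mm², y = 8 mm, Ī = 35 499 mm⁴.
Centroid: ȳ = ΣA·y / ΣA = 21.913 mm.
Transfer each piece to the horizontal axis through the centroid using Ī + A·d² with d = y − 21.913:
  vertical leg: d = 18.087 mm → contributes +1 101 403 mm⁴
  horizontal leg (remainder): d = -13.913 mm → contributes +357 604 mm⁴
Total I = 1 459 007 mm⁴.

Ix ≈ 1.46 × 10⁶ mm⁴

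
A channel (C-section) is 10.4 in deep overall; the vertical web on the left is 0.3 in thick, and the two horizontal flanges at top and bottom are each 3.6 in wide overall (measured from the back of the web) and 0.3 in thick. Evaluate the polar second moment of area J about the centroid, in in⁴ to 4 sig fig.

Decompose the section into non-overlapping parts with the origin at the bottom-left of its bounding rectangle.
Web: 0.3 × 10.4, A = 3.12 in², y = 5.2 in, Ī = 28.1216 in⁴.
Top flange (beyond web): 3.3 × 0.3, A = 0.99 in², y = 10.25 in, Ī = 0.007425 in⁴.
Bottom flange (beyond web): 3.3 × 0.3, A = 0.99 in², y = 0.15 in, Ī = 0.007425 in⁴.
By symmetry the centroid is at mid-height, ȳ = 5.2 in.
Transfer each piece to the centroidal x-axis using Ī + A·d² with d = y − 5.2:
  web: d = 0 in → contributes +28.1216 in⁴
  top flange (beyond web): d = 5.05 in → contributes +25.2549 in⁴
  bottom flange (beyond web): d = -5.05 in → contributes +25.2549 in⁴
Total I = 78.6314 in⁴.
For the y-axis: x̄ = 0.848824 in.
Repeating about the centroidal y-axis gives I_y = 5.74484 in⁴.
Polar second moment: J = I_x + I_y = 84.3762 in⁴.

J ≈ 84.38 in⁴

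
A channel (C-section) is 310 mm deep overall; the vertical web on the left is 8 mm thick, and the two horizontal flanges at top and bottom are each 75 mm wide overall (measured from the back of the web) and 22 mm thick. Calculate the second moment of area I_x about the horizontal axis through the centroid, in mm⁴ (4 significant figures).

I_x ≈ 8.111 × 10⁷ mm⁴

Split into non-overlapping primitives; take the origin at the lower-left of the bounding box.
Web: 8 × 310, A = 2 480 mm², y = 155 mm, Ī = 19 860 667 mm⁴.
Top flange (beyond web): 67 × 22, A = 1 474 mm², y = 299 mm, Ī = 59451.3 mm⁴.
Bottom flange (beyond web): 67 × 22, A = 1 474 mm², y = 11 mm, Ī = 59451.3 mm⁴.
By symmetry the centroid is at mid-height, ȳ = 155 mm.
Transfer each piece to the horizontal axis through the centroid using Ī + A·d² with d = y − 155:
  web: d = 0 mm → contributes +19 860 667 mm⁴
  top flange (beyond web): d = 144 mm → contributes +30 624 315 mm⁴
  bottom flange (beyond web): d = -144 mm → contributes +30 624 315 mm⁴
Total I = 81 109 297 mm⁴.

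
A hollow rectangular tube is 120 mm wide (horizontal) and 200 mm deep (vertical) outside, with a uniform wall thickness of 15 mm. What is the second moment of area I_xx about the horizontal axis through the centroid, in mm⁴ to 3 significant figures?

Decompose the section into non-overlapping parts with the origin at the bottom-left of its bounding rectangle.
Outer rectangle: 120 × 200, A = 24 000 mm², y = 100 mm, Ī = 80 000 000 mm⁴.
Inner void (subtracted): 90 × 170, A = 15 300 mm², y = 100 mm, Ī = 36 847 500 mm⁴.
By symmetry the centroid is at mid-height, ȳ = 100 mm.
All pieces are centred on the horizontal axis through the centroid, so I = ΣĪ (holes subtracted) = 43 152 500 mm⁴.

I_xx ≈ 4.32 × 10⁷ mm⁴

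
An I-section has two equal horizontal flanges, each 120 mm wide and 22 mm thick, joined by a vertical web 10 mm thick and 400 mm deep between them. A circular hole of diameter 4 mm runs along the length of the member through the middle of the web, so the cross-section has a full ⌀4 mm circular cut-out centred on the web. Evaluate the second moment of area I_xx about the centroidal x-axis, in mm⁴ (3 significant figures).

I_xx ≈ 2.89 × 10⁸ mm⁴

Split into non-overlapping primitives; take the origin at the lower-left of the bounding box.
Bottom flange: 120 × 22, A = 2 640 mm², y = 11 mm, Ī = 106 480 mm⁴.
Web: 10 × 400, A = 4 000 mm², y = 222 mm, Ī = 53 333 333 mm⁴.
Top flange: 120 × 22, A = 2 640 mm², y = 433 mm, Ī = 106 480 mm⁴.
Hole (subtracted): ⌀4, A = 12.566 mm², y = 222 mm, Ī = 12.566 mm⁴.
By symmetry the centroid is at mid-height, ȳ = 222 mm.
Transfer each piece to the centroidal x-axis using Ī + A·d² with d = y − 222:
  bottom flange: d = -211 mm → contributes +117 641 920 mm⁴
  web: d = 0 mm → contributes +53 333 333 mm⁴
  top flange: d = 211 mm → contributes +117 641 920 mm⁴
  hole: d = 0 mm → contributes −12.566 mm⁴
Total I = 288 617 161 mm⁴.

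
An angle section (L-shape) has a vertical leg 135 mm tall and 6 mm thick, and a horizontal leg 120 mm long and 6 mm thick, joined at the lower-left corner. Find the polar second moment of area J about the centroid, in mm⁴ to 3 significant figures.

J ≈ 4.85 × 10⁶ mm⁴

Treat the section as a set of non-overlapping primitives; coordinates are from the bounding-box lower-left.
Vertical leg: 6 × 135, A = 810 mm², y = 67.5 mm, Ī = 1 230 188 mm⁴.
Horizontal leg (remainder): 114 × 6, A = 684 mm², y = 3 mm, Ī = 2 052 mm⁴.
Centroid: ȳ = ΣA·y / ΣA = 37.97 mm.
Transfer each piece to the centroidal x-axis using Ī + A·d² with d = y − 37.97:
  vertical leg: d = 29.53 mm → contributes +1 936 530 mm⁴
  horizontal leg (remainder): d = -34.97 mm → contributes +838 510 mm⁴
Total I = 2 775 041 mm⁴.
For the y-axis: x̄ = 30.47 mm.
Repeating about the centroidal y-axis gives I_y = 2 078 238 mm⁴.
Polar second moment: J = I_x + I_y = 4 853 279 mm⁴.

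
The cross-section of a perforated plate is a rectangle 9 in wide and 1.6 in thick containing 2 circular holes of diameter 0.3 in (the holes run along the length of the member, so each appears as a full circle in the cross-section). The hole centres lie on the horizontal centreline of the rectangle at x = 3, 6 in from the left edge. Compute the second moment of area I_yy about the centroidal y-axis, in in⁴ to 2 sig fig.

I_yy ≈ 97 in⁴

Treat the section as a set of non-overlapping primitives; coordinates are from the bounding-box lower-left.
Plate: 9 × 1.6, A = 14.4 in², x = 4.5 in, Ī = 97.2 in⁴.
Hole 1 (subtracted): ⌀0.3, A = 0.07069 in², x = 3 in, Ī = 0.0003976 in⁴.
Hole 2 (subtracted): ⌀0.3, A = 0.07069 in², x = 6 in, Ī = 0.0003976 in⁴.
By symmetry the centroid is at mid-width, x̄ = 4.5 in.
Transfer each piece to the centroidal y-axis using Ī + A·d² with d = x − 4.5:
  plate: d = 0 in → contributes +97.2 in⁴
  hole 1: d = -1.5 in → contributes −0.1594 in⁴
  hole 2: d = 1.5 in → contributes −0.1594 in⁴
Total I = 96.88 in⁴.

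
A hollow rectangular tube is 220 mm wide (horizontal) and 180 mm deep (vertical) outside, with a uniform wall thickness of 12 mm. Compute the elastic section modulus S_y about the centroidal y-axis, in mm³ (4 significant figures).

S_y ≈ 5.621 × 10⁵ mm³

Treat the section as a set of non-overlapping primitives; coordinates are from the bounding-box lower-left.
Outer rectangle: 220 × 180, A = 39 600 mm², x = 110 mm, Ī = 159 720 000 mm⁴.
Inner void (subtracted): 196 × 156, A = 30 576 mm², x = 110 mm, Ī = 97 883 968 mm⁴.
By symmetry the centroid is at mid-width, x̄ = 110 mm.
All pieces are centred on the centroidal y-axis, so I = ΣĪ (holes subtracted) = 61 836 032 mm⁴.
Extreme fibre distance c = 110 mm; S = I/c = 562 146 mm³.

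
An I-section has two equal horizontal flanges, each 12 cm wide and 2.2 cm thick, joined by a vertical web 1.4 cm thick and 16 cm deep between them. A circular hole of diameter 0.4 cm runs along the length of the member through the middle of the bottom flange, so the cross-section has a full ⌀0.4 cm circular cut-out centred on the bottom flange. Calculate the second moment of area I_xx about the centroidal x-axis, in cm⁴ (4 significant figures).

Decompose the section into non-overlapping parts with the origin at the bottom-left of its bounding rectangle.
Bottom flange: 12 × 2.2, A = 26.4 cm², y = 1.1 cm, Ī = 10.648 cm⁴.
Web: 1.4 × 16, A = 22.4 cm², y = 10.2 cm, Ī = 477.867 cm⁴.
Top flange: 12 × 2.2, A = 26.4 cm², y = 19.3 cm, Ī = 10.648 cm⁴.
Hole (subtracted): ⌀0.4, A = 0.125664 cm², y = 1.1 cm, Ī = 0.00125664 cm⁴.
Centroid: ȳ = ΣA·y / ΣA = 10.2152 cm.
Transfer each piece to the centroidal x-axis using Ī + A·d² with d = y − 10.2152:
  bottom flange: d = -9.11523 cm → contributes +2204.16 cm⁴
  web: d = -0.0152321 cm → contributes +477.872 cm⁴
  top flange: d = 9.08477 cm → contributes +2189.52 cm⁴
  hole: d = -9.11523 cm → contributes −10.4423 cm⁴
Total I = 4861.11 cm⁴.

I_xx ≈ 4861 cm⁴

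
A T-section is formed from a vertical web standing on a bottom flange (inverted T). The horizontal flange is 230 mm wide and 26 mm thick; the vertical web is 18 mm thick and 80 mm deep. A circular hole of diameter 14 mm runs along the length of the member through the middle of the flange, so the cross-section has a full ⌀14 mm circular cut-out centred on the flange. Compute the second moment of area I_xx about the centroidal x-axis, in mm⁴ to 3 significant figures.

Decompose the section into non-overlapping parts with the origin at the bottom-left of its bounding rectangle.
Flange: 230 × 26, A = 5 980 mm², y = 13 mm, Ī = 336 873 mm⁴.
Web: 18 × 80, A = 1 440 mm², y = 66 mm, Ī = 768 000 mm⁴.
Hole (subtracted): ⌀14, A = 153.94 mm², y = 13 mm, Ī = 1885.7 mm⁴.
Centroid: ȳ = ΣA·y / ΣA = 23.504 mm.
Transfer each piece to the centroidal x-axis using Ī + A·d² with d = y − 23.504:
  flange: d = -10.504 mm → contributes +996 624 mm⁴
  web: d = 42.496 mm → contributes +3 368 556 mm⁴
  hole: d = -10.504 mm → contributes −18 869 mm⁴
Total I = 4 346 311 mm⁴.

I_xx ≈ 4.35 × 10⁶ mm⁴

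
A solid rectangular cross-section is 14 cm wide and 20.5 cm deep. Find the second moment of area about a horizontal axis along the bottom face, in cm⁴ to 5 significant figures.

The section: 14 × 20.5, A = 287 cm², y = 10.25 cm, Ī = 10050.98 cm⁴.
Transfer it to the bottom edge using Ī + A·d² with d = y − 0:
  the section: d = 10.25 cm → contributes +40203.92 cm⁴
Total I = 40203.92 cm⁴.

I_base ≈ 4.0204 × 10⁴ cm⁴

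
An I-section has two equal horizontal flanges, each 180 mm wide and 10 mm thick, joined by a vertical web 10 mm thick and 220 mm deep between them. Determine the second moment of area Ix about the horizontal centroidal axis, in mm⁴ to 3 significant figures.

Ix ≈ 5.65 × 10⁷ mm⁴

Decompose the section into non-overlapping parts with the origin at the bottom-left of its bounding rectangle.
Bottom flange: 180 × 10, A = 1 800 mm², y = 5 mm, Ī = 15 000 mm⁴.
Web: 10 × 220, A = 2 200 mm², y = 120 mm, Ī = 8 873 333 mm⁴.
Top flange: 180 × 10, A = 1 800 mm², y = 235 mm, Ī = 15 000 mm⁴.
By symmetry the centroid is at mid-height, ȳ = 120 mm.
Transfer each piece to the horizontal centroidal axis using Ī + A·d² with d = y − 120:
  bottom flange: d = -115 mm → contributes +23 820 000 mm⁴
  web: d = 0 mm → contributes +8 873 333 mm⁴
  top flange: d = 115 mm → contributes +23 820 000 mm⁴
Total I = 56 513 333 mm⁴.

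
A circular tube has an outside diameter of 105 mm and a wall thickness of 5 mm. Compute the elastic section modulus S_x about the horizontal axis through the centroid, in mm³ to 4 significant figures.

Split into non-overlapping primitives; take the origin at the lower-left of the bounding box.
Outer circle: ⌀105, A = 8659.01 mm², y = 52.5 mm, Ī = 5 966 602 mm⁴.
Bore (subtracted): ⌀95, A = 7088.22 mm², y = 52.5 mm, Ī = 3 998 198 mm⁴.
By symmetry the centroid is at mid-height, ȳ = 52.5 mm.
All pieces are centred on the horizontal axis through the centroid, so I = ΣĪ (holes subtracted) = 1 968 404 mm⁴.
Extreme fibre distance c = 52.5 mm; S = I/c = 37493.4 mm³.

S_x ≈ 3.749 × 10⁴ mm³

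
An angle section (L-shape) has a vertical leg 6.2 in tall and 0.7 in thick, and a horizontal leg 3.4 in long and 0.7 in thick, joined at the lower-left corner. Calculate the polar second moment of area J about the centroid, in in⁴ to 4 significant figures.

J ≈ 29.07 in⁴

Decompose the section into non-overlapping parts with the origin at the bottom-left of its bounding rectangle.
Vertical leg: 0.7 × 6.2, A = 4.34 in², y = 3.1 in, Ī = 13.9025 in⁴.
Horizontal leg (remainder): 2.7 × 0.7, A = 1.89 in², y = 0.35 in, Ī = 0.077175 in⁴.
Centroid: ȳ = ΣA·y / ΣA = 2.26573 in.
Transfer each piece to the centroidal x-axis using Ī + A·d² with d = y − 2.26573:
  vertical leg: d = 0.83427 in → contributes +16.9231 in⁴
  horizontal leg (remainder): d = -1.91573 in → contributes +7.01352 in⁴
Total I = 23.9367 in⁴.
For the y-axis: x̄ = 0.86573 in.
Repeating about the centroidal y-axis gives I_y = 5.13045 in⁴.
Polar second moment: J = I_x + I_y = 29.0671 in⁴.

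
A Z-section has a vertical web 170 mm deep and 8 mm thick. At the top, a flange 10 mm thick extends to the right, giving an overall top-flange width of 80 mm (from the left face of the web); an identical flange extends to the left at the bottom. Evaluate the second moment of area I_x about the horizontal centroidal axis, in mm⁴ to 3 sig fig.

I_x ≈ 1.25 × 10⁷ mm⁴

Treat the section as a set of non-overlapping primitives; coordinates are from the bounding-box lower-left.
Web: 8 × 170, A = 1 360 mm², y = 85 mm, Ī = 3 275 333 mm⁴.
Top flange (beyond web): 72 × 10, A = 720 mm², y = 165 mm, Ī = 6 000 mm⁴.
Bottom flange (beyond web): 72 × 10, A = 720 mm², y = 5 mm, Ī = 6 000 mm⁴.
Centroid: ȳ = ΣA·y / ΣA = 85 mm.
Transfer each piece to the horizontal centroidal axis using Ī + A·d² with d = y − 85:
  web: d = 0 mm → contributes +3 275 333 mm⁴
  top flange (beyond web): d = 80 mm → contributes +4 614 000 mm⁴
  bottom flange (beyond web): d = -80 mm → contributes +4 614 000 mm⁴
Total I = 12 503 333 mm⁴.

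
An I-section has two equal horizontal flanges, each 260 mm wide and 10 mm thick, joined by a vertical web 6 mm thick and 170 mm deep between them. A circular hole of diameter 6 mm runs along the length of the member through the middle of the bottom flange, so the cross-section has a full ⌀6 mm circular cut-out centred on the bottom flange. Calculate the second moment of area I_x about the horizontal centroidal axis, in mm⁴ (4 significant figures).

I_x ≈ 4.439 × 10⁷ mm⁴

Split into non-overlapping primitives; take the origin at the lower-left of the bounding box.
Bottom flange: 260 × 10, A = 2 600 mm², y = 5 mm, Ī = 21666.7 mm⁴.
Web: 6 × 170, A = 1 020 mm², y = 95 mm, Ī = 2 456 500 mm⁴.
Top flange: 260 × 10, A = 2 600 mm², y = 185 mm, Ī = 21666.7 mm⁴.
Hole (subtracted): ⌀6, A = 28.2743 mm², y = 5 mm, Ī = 63.6173 mm⁴.
Centroid: ȳ = ΣA·y / ΣA = 95.411 mm.
Transfer each piece to the horizontal centroidal axis using Ī + A·d² with d = y − 95.411:
  bottom flange: d = -90.411 mm → contributes +21 274 446 mm⁴
  web: d = -0.410982 mm → contributes +2 456 672 mm⁴
  top flange: d = 89.589 mm → contributes +20 889 766 mm⁴
  hole: d = -90.411 mm → contributes −231 182 mm⁴
Total I = 44 389 702 mm⁴.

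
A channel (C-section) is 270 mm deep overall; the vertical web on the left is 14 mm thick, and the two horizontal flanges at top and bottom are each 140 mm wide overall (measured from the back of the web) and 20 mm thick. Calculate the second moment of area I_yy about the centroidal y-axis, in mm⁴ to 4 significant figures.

I_yy ≈ 1.731 × 10⁷ mm⁴

Break the section into simple shapes (no overlaps), measuring from the bottom-left corner of the bounding box.
Web: 14 × 270, A = 3 780 mm², x = 7 mm, Ī = 61 740 mm⁴.
Top flange (beyond web): 126 × 20, A = 2 520 mm², x = 77 mm, Ī = 3 333 960 mm⁴.
Bottom flange (beyond web): 126 × 20, A = 2 520 mm², x = 77 mm, Ī = 3 333 960 mm⁴.
Centroid: x̄ = ΣA·x / ΣA = 47 mm.
Transfer each piece to the centroidal y-axis using Ī + A·d² with d = x − 47:
  web: d = -40 mm → contributes +6 109 740 mm⁴
  top flange (beyond web): d = 30 mm → contributes +5 601 960 mm⁴
  bottom flange (beyond web): d = 30 mm → contributes +5 601 960 mm⁴
Total I = 17 313 660 mm⁴.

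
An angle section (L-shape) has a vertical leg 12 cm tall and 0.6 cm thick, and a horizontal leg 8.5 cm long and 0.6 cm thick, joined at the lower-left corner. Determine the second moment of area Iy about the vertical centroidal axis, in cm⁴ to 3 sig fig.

Iy ≈ 76.5 cm⁴

Split into non-overlapping primitives; take the origin at the lower-left of the bounding box.
Vertical leg: 0.6 × 12, A = 7.2 cm², x = 0.3 cm, Ī = 0.216 cm⁴.
Horizontal leg (remainder): 7.9 × 0.6, A = 4.74 cm², x = 4.55 cm, Ī = 24.652 cm⁴.
Centroid: x̄ = ΣA·x / ΣA = 1.9872 cm.
Transfer each piece to the vertical centroidal axis using Ī + A·d² with d = x − 1.9872:
  vertical leg: d = -1.6872 cm → contributes +20.711 cm⁴
  horizontal leg (remainder): d = 2.5628 cm → contributes +55.784 cm⁴
Total I = 76.496 cm⁴.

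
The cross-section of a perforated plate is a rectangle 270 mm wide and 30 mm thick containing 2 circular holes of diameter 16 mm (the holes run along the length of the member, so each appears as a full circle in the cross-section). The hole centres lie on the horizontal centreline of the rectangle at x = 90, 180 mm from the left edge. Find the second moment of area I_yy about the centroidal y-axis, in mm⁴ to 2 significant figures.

Break the section into simple shapes (no overlaps), measuring from the bottom-left corner of the bounding box.
Plate: 270 × 30, A = 8 100 mm², x = 135 mm, Ī = 49 207 500 mm⁴.
Hole 1 (subtracted): ⌀16, A = 201.1 mm², x = 90 mm, Ī = 3 217 mm⁴.
Hole 2 (subtracted): ⌀16, A = 201.1 mm², x = 180 mm, Ī = 3 217 mm⁴.
By symmetry the centroid is at mid-width, x̄ = 135 mm.
Transfer each piece to the centroidal y-axis using Ī + A·d² with d = x − 135:
  plate: d = 0 mm → contributes +49 207 500 mm⁴
  hole 1: d = -45 mm → contributes −410 367 mm⁴
  hole 2: d = 45 mm → contributes −410 367 mm⁴
Total I = 48 386 765 mm⁴.

I_yy ≈ 4.8 × 10⁷ mm⁴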